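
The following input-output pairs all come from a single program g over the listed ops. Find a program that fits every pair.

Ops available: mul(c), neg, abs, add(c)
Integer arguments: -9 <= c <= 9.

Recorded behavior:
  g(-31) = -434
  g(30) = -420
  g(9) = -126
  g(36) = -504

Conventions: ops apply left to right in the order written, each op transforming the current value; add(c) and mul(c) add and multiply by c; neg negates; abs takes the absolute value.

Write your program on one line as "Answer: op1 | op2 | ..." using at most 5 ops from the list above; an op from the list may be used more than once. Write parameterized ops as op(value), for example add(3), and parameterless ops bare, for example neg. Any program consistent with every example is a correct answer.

mul(7) | neg | abs | mul(-2)

Check, running the answer program on each example:
  -31 -> -217 -> 217 -> 217 -> -434
  30 -> 210 -> -210 -> 210 -> -420
  9 -> 63 -> -63 -> 63 -> -126
  36 -> 252 -> -252 -> 252 -> -504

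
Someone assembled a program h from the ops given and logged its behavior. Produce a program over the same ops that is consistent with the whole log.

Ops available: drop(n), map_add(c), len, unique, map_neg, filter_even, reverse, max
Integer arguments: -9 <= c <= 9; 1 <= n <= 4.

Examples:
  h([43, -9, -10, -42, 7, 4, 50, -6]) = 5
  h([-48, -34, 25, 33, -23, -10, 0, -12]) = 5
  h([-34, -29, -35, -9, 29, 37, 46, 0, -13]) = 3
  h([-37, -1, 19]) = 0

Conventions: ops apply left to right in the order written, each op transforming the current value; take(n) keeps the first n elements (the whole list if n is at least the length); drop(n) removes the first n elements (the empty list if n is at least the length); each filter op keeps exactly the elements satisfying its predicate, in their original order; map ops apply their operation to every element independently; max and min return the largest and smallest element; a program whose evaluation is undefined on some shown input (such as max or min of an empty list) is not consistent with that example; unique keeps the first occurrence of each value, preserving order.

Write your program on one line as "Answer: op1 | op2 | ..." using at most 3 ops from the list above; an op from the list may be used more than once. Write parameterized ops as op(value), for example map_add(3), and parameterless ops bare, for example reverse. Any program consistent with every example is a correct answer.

filter_even | reverse | len

Check, running the answer program on each example:
  [43, -9, -10, -42, 7, 4, 50, -6] -> [-10, -42, 4, 50, -6] -> [-6, 50, 4, -42, -10] -> 5
  [-48, -34, 25, 33, -23, -10, 0, -12] -> [-48, -34, -10, 0, -12] -> [-12, 0, -10, -34, -48] -> 5
  [-34, -29, -35, -9, 29, 37, 46, 0, -13] -> [-34, 46, 0] -> [0, 46, -34] -> 3
  [-37, -1, 19] -> [] -> [] -> 0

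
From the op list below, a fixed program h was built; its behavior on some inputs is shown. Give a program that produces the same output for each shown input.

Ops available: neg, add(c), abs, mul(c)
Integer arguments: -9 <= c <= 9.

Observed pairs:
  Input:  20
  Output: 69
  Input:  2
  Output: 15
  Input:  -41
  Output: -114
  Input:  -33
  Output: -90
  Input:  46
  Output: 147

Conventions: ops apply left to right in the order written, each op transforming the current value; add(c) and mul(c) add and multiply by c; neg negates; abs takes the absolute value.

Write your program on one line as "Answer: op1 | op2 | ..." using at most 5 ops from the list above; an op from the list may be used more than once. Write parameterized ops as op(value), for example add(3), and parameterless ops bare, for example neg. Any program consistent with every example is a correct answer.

neg | add(-3) | mul(-1) | mul(3)

Check, running the answer program on each example:
  20 -> -20 -> -23 -> 23 -> 69
  2 -> -2 -> -5 -> 5 -> 15
  -41 -> 41 -> 38 -> -38 -> -114
  -33 -> 33 -> 30 -> -30 -> -90
  46 -> -46 -> -49 -> 49 -> 147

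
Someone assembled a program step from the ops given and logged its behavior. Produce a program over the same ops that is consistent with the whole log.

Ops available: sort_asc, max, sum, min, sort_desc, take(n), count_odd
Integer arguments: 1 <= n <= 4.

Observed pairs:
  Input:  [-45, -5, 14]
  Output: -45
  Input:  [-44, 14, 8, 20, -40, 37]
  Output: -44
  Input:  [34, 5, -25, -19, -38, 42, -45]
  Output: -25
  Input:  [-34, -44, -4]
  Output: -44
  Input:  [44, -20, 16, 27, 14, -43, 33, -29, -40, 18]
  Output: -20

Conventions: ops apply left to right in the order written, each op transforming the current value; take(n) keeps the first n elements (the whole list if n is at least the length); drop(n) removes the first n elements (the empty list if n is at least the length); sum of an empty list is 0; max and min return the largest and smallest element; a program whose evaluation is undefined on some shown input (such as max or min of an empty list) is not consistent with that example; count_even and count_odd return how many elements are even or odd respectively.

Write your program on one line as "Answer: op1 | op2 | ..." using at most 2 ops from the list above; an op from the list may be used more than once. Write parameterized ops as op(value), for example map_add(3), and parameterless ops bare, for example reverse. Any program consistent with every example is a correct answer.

take(4) | min

Check, running the answer program on each example:
  [-45, -5, 14] -> [-45, -5, 14] -> -45
  [-44, 14, 8, 20, -40, 37] -> [-44, 14, 8, 20] -> -44
  [34, 5, -25, -19, -38, 42, -45] -> [34, 5, -25, -19] -> -25
  [-34, -44, -4] -> [-34, -44, -4] -> -44
  [44, -20, 16, 27, 14, -43, 33, -29, -40, 18] -> [44, -20, 16, 27] -> -20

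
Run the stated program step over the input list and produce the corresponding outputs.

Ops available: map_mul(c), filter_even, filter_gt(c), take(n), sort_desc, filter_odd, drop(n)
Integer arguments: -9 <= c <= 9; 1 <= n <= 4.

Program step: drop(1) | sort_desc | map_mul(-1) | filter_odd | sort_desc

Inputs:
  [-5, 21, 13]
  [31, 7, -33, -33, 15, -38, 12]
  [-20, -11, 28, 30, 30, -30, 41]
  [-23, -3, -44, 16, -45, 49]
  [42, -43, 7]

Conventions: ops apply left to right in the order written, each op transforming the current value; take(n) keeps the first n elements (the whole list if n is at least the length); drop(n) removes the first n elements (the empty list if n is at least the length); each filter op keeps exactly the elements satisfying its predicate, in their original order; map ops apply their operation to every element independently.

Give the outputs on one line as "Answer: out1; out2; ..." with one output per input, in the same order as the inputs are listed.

[-13, -21]; [33, 33, -7, -15]; [11, -41]; [45, 3, -49]; [43, -7]

Execution, op by op:
  [-5, 21, 13] -> [21, 13] -> [21, 13] -> [-21, -13] -> [-21, -13] -> [-13, -21]
  [31, 7, -33, -33, 15, -38, 12] -> [7, -33, -33, 15, -38, 12] -> [15, 12, 7, -33, -33, -38] -> [-15, -12, -7, 33, 33, 38] -> [-15, -7, 33, 33] -> [33, 33, -7, -15]
  [-20, -11, 28, 30, 30, -30, 41] -> [-11, 28, 30, 30, -30, 41] -> [41, 30, 30, 28, -11, -30] -> [-41, -30, -30, -28, 11, 30] -> [-41, 11] -> [11, -41]
  [-23, -3, -44, 16, -45, 49] -> [-3, -44, 16, -45, 49] -> [49, 16, -3, -44, -45] -> [-49, -16, 3, 44, 45] -> [-49, 3, 45] -> [45, 3, -49]
  [42, -43, 7] -> [-43, 7] -> [7, -43] -> [-7, 43] -> [-7, 43] -> [43, -7]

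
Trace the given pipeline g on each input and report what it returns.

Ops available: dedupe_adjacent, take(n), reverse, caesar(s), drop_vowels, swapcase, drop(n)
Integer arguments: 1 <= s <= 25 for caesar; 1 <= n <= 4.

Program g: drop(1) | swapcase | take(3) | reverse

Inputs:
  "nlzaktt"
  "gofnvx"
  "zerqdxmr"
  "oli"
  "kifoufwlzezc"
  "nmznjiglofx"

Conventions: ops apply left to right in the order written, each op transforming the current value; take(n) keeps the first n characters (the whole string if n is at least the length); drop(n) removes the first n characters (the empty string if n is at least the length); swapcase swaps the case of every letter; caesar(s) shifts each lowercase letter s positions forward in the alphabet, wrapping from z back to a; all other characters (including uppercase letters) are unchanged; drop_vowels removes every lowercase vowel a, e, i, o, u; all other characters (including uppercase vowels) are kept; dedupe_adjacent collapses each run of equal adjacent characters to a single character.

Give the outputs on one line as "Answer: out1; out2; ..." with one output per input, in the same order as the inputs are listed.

Execution, op by op:
  "nlzaktt" -> "lzaktt" -> "LZAKTT" -> "LZA" -> "AZL"
  "gofnvx" -> "ofnvx" -> "OFNVX" -> "OFN" -> "NFO"
  "zerqdxmr" -> "erqdxmr" -> "ERQDXMR" -> "ERQ" -> "QRE"
  "oli" -> "li" -> "LI" -> "LI" -> "IL"
  "kifoufwlzezc" -> "ifoufwlzezc" -> "IFOUFWLZEZC" -> "IFO" -> "OFI"
  "nmznjiglofx" -> "mznjiglofx" -> "MZNJIGLOFX" -> "MZN" -> "NZM"

"AZL"; "NFO"; "QRE"; "IL"; "OFI"; "NZM"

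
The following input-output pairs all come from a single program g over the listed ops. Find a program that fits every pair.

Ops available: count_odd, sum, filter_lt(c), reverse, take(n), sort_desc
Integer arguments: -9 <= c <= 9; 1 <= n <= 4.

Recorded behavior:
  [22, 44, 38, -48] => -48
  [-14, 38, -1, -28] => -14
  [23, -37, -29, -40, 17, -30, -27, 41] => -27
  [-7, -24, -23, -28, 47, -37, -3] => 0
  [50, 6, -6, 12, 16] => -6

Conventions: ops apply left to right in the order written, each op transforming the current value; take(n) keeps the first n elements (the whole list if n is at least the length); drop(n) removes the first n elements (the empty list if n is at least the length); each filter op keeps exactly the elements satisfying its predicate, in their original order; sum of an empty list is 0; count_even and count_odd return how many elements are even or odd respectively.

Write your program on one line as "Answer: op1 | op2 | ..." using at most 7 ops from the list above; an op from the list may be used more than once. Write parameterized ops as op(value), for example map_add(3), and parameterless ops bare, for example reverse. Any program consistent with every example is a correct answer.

reverse | sort_desc | filter_lt(-1) | take(1) | filter_lt(-3) | sum

Check, running the answer program on each example:
  [22, 44, 38, -48] -> [-48, 38, 44, 22] -> [44, 38, 22, -48] -> [-48] -> [-48] -> [-48] -> -48
  [-14, 38, -1, -28] -> [-28, -1, 38, -14] -> [38, -1, -14, -28] -> [-14, -28] -> [-14] -> [-14] -> -14
  [23, -37, -29, -40, 17, -30, -27, 41] -> [41, -27, -30, 17, -40, -29, -37, 23] -> [41, 23, 17, -27, -29, -30, -37, -40] -> [-27, -29, -30, -37, -40] -> [-27] -> [-27] -> -27
  [-7, -24, -23, -28, 47, -37, -3] -> [-3, -37, 47, -28, -23, -24, -7] -> [47, -3, -7, -23, -24, -28, -37] -> [-3, -7, -23, -24, -28, -37] -> [-3] -> [] -> 0
  [50, 6, -6, 12, 16] -> [16, 12, -6, 6, 50] -> [50, 16, 12, 6, -6] -> [-6] -> [-6] -> [-6] -> -6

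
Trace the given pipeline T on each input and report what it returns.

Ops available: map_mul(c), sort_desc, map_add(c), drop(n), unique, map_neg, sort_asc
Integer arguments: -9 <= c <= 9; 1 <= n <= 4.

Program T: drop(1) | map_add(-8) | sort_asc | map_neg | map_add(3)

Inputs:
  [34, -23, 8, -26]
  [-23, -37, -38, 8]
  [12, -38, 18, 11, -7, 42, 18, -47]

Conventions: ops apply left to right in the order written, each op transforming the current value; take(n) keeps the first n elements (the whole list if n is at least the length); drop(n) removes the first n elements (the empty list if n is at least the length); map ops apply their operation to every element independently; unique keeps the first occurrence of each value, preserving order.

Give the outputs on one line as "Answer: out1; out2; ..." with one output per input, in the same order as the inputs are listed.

[37, 34, 3]; [49, 48, 3]; [58, 49, 18, 0, -7, -7, -31]

Execution, op by op:
  [34, -23, 8, -26] -> [-23, 8, -26] -> [-31, 0, -34] -> [-34, -31, 0] -> [34, 31, 0] -> [37, 34, 3]
  [-23, -37, -38, 8] -> [-37, -38, 8] -> [-45, -46, 0] -> [-46, -45, 0] -> [46, 45, 0] -> [49, 48, 3]
  [12, -38, 18, 11, -7, 42, 18, -47] -> [-38, 18, 11, -7, 42, 18, -47] -> [-46, 10, 3, -15, 34, 10, -55] -> [-55, -46, -15, 3, 10, 10, 34] -> [55, 46, 15, -3, -10, -10, -34] -> [58, 49, 18, 0, -7, -7, -31]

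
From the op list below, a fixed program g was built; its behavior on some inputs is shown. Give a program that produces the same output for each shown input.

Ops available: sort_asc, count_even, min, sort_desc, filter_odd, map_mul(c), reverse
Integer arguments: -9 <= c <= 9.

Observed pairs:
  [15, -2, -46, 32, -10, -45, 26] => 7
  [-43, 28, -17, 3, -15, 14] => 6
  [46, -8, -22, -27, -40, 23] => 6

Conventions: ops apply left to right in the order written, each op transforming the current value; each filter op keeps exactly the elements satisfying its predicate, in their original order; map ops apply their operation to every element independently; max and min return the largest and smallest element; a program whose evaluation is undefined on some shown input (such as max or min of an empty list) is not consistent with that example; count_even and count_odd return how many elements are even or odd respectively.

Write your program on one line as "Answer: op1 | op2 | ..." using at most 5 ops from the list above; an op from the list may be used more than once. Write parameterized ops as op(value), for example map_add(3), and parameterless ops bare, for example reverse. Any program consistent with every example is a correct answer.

reverse | map_mul(-6) | sort_desc | sort_asc | count_even

Check, running the answer program on each example:
  [15, -2, -46, 32, -10, -45, 26] -> [26, -45, -10, 32, -46, -2, 15] -> [-156, 270, 60, -192, 276, 12, -90] -> [276, 270, 60, 12, -90, -156, -192] -> [-192, -156, -90, 12, 60, 270, 276] -> 7
  [-43, 28, -17, 3, -15, 14] -> [14, -15, 3, -17, 28, -43] -> [-84, 90, -18, 102, -168, 258] -> [258, 102, 90, -18, -84, -168] -> [-168, -84, -18, 90, 102, 258] -> 6
  [46, -8, -22, -27, -40, 23] -> [23, -40, -27, -22, -8, 46] -> [-138, 240, 162, 132, 48, -276] -> [240, 162, 132, 48, -138, -276] -> [-276, -138, 48, 132, 162, 240] -> 6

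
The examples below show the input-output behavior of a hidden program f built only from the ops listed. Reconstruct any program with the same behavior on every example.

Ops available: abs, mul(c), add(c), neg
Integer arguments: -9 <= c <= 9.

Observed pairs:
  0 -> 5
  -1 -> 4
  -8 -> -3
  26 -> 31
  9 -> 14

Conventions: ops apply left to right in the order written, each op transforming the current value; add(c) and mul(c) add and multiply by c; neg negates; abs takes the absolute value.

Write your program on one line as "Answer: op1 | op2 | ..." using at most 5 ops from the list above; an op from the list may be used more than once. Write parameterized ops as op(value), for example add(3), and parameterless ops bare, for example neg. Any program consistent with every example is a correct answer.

add(-3) | neg | add(-2) | add(-6) | neg

Check, running the answer program on each example:
  0 -> -3 -> 3 -> 1 -> -5 -> 5
  -1 -> -4 -> 4 -> 2 -> -4 -> 4
  -8 -> -11 -> 11 -> 9 -> 3 -> -3
  26 -> 23 -> -23 -> -25 -> -31 -> 31
  9 -> 6 -> -6 -> -8 -> -14 -> 14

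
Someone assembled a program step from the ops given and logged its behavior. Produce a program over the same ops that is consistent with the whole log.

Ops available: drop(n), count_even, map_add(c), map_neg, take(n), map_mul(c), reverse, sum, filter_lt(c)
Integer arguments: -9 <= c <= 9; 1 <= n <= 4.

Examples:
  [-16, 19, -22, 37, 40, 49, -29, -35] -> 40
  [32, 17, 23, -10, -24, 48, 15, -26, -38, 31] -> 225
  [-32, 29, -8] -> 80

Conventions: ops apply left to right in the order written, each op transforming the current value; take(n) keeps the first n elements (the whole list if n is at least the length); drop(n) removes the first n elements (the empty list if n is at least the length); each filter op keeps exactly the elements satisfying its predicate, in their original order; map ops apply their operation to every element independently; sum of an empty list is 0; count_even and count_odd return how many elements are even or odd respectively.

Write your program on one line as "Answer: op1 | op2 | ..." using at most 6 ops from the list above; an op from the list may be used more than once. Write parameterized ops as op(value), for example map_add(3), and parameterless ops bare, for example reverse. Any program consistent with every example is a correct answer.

drop(2) | reverse | map_add(-8) | map_mul(-5) | sum

Check, running the answer program on each example:
  [-16, 19, -22, 37, 40, 49, -29, -35] -> [-22, 37, 40, 49, -29, -35] -> [-35, -29, 49, 40, 37, -22] -> [-43, -37, 41, 32, 29, -30] -> [215, 185, -205, -160, -145, 150] -> 40
  [32, 17, 23, -10, -24, 48, 15, -26, -38, 31] -> [23, -10, -24, 48, 15, -26, -38, 31] -> [31, -38, -26, 15, 48, -24, -10, 23] -> [23, -46, -34, 7, 40, -32, -18, 15] -> [-115, 230, 170, -35, -200, 160, 90, -75] -> 225
  [-32, 29, -8] -> [-8] -> [-8] -> [-16] -> [80] -> 80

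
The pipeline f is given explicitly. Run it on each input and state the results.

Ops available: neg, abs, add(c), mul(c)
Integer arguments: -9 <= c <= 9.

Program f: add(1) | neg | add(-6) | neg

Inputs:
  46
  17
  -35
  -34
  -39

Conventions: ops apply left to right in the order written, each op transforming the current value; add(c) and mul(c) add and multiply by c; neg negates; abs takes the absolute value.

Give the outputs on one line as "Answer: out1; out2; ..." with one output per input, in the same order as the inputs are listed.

53; 24; -28; -27; -32

Execution, op by op:
  46 -> 47 -> -47 -> -53 -> 53
  17 -> 18 -> -18 -> -24 -> 24
  -35 -> -34 -> 34 -> 28 -> -28
  -34 -> -33 -> 33 -> 27 -> -27
  -39 -> -38 -> 38 -> 32 -> -32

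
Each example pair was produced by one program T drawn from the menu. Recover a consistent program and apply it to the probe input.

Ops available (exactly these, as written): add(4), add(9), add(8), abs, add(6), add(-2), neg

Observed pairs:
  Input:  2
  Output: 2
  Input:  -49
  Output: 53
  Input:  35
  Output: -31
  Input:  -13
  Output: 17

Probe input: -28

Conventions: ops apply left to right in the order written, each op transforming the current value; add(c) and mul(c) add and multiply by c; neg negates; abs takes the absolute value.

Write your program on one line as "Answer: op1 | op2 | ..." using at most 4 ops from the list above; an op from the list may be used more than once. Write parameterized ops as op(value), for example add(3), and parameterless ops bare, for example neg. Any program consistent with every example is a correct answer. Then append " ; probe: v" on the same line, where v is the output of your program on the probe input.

add(4) | neg | add(8) ; probe: 32

Check, running the answer program on each example:
  2 -> 6 -> -6 -> 2
  -49 -> -45 -> 45 -> 53
  35 -> 39 -> -39 -> -31
  -13 -> -9 -> 9 -> 17
  probe: -28 -> -24 -> 24 -> 32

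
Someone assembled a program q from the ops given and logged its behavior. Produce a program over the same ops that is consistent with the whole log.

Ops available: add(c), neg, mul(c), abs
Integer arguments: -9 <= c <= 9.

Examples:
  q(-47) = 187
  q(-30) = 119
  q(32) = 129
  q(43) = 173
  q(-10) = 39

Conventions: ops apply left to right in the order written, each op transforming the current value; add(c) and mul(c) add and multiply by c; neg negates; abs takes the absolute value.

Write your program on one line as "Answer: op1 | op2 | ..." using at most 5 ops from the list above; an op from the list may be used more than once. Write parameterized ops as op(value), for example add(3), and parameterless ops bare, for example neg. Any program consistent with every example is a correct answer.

mul(-4) | neg | add(1) | neg | abs

Check, running the answer program on each example:
  -47 -> 188 -> -188 -> -187 -> 187 -> 187
  -30 -> 120 -> -120 -> -119 -> 119 -> 119
  32 -> -128 -> 128 -> 129 -> -129 -> 129
  43 -> -172 -> 172 -> 173 -> -173 -> 173
  -10 -> 40 -> -40 -> -39 -> 39 -> 39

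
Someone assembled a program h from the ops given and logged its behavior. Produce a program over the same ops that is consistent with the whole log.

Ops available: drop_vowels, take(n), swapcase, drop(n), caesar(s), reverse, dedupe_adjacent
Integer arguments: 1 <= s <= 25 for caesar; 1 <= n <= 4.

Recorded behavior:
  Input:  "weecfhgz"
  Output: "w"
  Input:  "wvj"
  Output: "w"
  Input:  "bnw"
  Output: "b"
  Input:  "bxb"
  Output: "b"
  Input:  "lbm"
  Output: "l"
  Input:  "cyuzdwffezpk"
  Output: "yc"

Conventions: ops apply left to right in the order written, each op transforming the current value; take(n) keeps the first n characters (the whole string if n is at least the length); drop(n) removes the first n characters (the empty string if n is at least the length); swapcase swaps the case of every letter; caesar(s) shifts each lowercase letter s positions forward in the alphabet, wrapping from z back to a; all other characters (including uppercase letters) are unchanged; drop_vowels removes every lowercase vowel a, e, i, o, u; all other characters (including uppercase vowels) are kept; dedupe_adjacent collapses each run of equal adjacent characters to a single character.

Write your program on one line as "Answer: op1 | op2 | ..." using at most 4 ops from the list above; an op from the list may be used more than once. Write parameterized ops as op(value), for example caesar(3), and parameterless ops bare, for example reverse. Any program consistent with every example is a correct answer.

take(4) | dedupe_adjacent | reverse | drop(2)

Check, running the answer program on each example:
  "weecfhgz" -> "weec" -> "wec" -> "cew" -> "w"
  "wvj" -> "wvj" -> "wvj" -> "jvw" -> "w"
  "bnw" -> "bnw" -> "bnw" -> "wnb" -> "b"
  "bxb" -> "bxb" -> "bxb" -> "bxb" -> "b"
  "lbm" -> "lbm" -> "lbm" -> "mbl" -> "l"
  "cyuzdwffezpk" -> "cyuz" -> "cyuz" -> "zuyc" -> "yc"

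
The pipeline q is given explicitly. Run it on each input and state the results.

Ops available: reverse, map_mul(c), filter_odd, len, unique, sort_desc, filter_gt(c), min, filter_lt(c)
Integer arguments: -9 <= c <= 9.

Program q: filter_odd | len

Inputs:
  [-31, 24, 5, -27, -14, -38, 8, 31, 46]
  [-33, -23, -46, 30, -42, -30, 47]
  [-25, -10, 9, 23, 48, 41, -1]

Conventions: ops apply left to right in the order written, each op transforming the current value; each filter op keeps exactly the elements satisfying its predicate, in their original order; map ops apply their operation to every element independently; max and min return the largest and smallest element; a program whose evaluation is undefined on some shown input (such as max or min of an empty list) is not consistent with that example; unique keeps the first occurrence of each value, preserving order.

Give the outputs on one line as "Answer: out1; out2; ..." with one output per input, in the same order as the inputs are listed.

Execution, op by op:
  [-31, 24, 5, -27, -14, -38, 8, 31, 46] -> [-31, 5, -27, 31] -> 4
  [-33, -23, -46, 30, -42, -30, 47] -> [-33, -23, 47] -> 3
  [-25, -10, 9, 23, 48, 41, -1] -> [-25, 9, 23, 41, -1] -> 5

4; 3; 5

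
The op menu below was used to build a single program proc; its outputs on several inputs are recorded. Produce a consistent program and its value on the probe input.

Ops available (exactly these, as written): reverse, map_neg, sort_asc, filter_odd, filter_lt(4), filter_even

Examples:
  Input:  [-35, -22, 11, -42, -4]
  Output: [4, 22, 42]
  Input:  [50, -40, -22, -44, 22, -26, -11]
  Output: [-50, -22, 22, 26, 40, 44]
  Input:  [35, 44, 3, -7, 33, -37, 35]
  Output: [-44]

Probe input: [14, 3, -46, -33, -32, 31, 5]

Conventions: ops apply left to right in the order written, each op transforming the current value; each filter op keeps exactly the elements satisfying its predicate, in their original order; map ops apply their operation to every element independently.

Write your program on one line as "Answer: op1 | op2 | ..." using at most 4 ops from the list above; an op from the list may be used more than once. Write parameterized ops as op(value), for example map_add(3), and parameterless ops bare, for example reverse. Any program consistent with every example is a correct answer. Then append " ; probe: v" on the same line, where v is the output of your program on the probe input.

map_neg | sort_asc | filter_even ; probe: [-14, 32, 46]

Check, running the answer program on each example:
  [-35, -22, 11, -42, -4] -> [35, 22, -11, 42, 4] -> [-11, 4, 22, 35, 42] -> [4, 22, 42]
  [50, -40, -22, -44, 22, -26, -11] -> [-50, 40, 22, 44, -22, 26, 11] -> [-50, -22, 11, 22, 26, 40, 44] -> [-50, -22, 22, 26, 40, 44]
  [35, 44, 3, -7, 33, -37, 35] -> [-35, -44, -3, 7, -33, 37, -35] -> [-44, -35, -35, -33, -3, 7, 37] -> [-44]
  probe: [14, 3, -46, -33, -32, 31, 5] -> [-14, -3, 46, 33, 32, -31, -5] -> [-31, -14, -5, -3, 32, 33, 46] -> [-14, 32, 46]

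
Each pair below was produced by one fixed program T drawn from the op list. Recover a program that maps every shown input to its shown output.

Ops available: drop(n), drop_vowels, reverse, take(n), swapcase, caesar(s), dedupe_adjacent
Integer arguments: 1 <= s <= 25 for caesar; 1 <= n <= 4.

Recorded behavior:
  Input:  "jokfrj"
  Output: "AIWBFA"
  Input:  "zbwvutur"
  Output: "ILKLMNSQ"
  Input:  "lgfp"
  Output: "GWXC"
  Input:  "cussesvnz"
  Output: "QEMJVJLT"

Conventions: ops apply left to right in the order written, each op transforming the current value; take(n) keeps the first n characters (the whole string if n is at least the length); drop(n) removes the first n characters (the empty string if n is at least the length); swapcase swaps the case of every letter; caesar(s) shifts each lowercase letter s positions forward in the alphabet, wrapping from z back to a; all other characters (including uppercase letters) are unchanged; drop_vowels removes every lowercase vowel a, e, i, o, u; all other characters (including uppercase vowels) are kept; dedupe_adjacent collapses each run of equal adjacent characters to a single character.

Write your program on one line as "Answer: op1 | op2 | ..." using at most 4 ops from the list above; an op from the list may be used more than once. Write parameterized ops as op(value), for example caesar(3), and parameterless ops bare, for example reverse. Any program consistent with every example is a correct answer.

dedupe_adjacent | caesar(17) | swapcase | reverse

Check, running the answer program on each example:
  "jokfrj" -> "jokfrj" -> "afbwia" -> "AFBWIA" -> "AIWBFA"
  "zbwvutur" -> "zbwvutur" -> "qsnmlkli" -> "QSNMLKLI" -> "ILKLMNSQ"
  "lgfp" -> "lgfp" -> "cxwg" -> "CXWG" -> "GWXC"
  "cussesvnz" -> "cusesvnz" -> "tljvjmeq" -> "TLJVJMEQ" -> "QEMJVJLT"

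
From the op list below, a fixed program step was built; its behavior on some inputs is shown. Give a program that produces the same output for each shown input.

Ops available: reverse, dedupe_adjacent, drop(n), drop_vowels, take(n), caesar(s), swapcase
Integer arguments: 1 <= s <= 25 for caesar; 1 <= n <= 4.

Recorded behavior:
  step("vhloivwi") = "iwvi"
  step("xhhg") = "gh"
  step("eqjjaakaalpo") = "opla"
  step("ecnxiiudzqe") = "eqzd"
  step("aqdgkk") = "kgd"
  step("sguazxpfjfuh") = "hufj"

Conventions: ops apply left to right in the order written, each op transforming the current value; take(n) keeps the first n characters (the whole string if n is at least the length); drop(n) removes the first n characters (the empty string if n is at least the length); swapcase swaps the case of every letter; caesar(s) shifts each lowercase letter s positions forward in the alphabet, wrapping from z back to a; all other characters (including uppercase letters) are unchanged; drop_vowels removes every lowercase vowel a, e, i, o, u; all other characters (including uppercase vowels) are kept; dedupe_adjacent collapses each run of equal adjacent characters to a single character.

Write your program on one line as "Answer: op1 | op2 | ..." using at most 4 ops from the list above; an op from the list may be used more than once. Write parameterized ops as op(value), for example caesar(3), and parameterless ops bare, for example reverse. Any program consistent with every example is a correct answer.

drop(2) | dedupe_adjacent | reverse | take(4)

Check, running the answer program on each example:
  "vhloivwi" -> "loivwi" -> "loivwi" -> "iwviol" -> "iwvi"
  "xhhg" -> "hg" -> "hg" -> "gh" -> "gh"
  "eqjjaakaalpo" -> "jjaakaalpo" -> "jakalpo" -> "oplakaj" -> "opla"
  "ecnxiiudzqe" -> "nxiiudzqe" -> "nxiudzqe" -> "eqzduixn" -> "eqzd"
  "aqdgkk" -> "dgkk" -> "dgk" -> "kgd" -> "kgd"
  "sguazxpfjfuh" -> "uazxpfjfuh" -> "uazxpfjfuh" -> "hufjfpxzau" -> "hufj"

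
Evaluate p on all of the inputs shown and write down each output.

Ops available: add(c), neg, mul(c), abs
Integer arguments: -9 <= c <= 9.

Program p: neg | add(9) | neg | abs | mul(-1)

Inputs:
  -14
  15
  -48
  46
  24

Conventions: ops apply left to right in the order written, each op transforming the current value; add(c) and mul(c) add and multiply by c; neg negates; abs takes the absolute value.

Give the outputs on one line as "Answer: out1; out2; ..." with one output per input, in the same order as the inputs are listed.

Execution, op by op:
  -14 -> 14 -> 23 -> -23 -> 23 -> -23
  15 -> -15 -> -6 -> 6 -> 6 -> -6
  -48 -> 48 -> 57 -> -57 -> 57 -> -57
  46 -> -46 -> -37 -> 37 -> 37 -> -37
  24 -> -24 -> -15 -> 15 -> 15 -> -15

-23; -6; -57; -37; -15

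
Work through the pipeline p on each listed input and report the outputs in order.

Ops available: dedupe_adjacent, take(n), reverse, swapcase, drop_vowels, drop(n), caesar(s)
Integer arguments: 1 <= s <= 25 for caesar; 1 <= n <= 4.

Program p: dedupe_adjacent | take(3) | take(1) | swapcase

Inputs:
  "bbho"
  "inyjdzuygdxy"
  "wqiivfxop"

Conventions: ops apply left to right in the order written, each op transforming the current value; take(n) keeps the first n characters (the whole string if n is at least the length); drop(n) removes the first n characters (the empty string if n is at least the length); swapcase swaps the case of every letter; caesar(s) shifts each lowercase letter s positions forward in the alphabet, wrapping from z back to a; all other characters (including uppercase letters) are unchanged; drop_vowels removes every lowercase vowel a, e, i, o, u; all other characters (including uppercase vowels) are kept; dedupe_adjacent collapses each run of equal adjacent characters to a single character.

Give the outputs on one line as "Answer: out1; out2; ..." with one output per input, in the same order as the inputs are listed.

Execution, op by op:
  "bbho" -> "bho" -> "bho" -> "b" -> "B"
  "inyjdzuygdxy" -> "inyjdzuygdxy" -> "iny" -> "i" -> "I"
  "wqiivfxop" -> "wqivfxop" -> "wqi" -> "w" -> "W"

"B"; "I"; "W"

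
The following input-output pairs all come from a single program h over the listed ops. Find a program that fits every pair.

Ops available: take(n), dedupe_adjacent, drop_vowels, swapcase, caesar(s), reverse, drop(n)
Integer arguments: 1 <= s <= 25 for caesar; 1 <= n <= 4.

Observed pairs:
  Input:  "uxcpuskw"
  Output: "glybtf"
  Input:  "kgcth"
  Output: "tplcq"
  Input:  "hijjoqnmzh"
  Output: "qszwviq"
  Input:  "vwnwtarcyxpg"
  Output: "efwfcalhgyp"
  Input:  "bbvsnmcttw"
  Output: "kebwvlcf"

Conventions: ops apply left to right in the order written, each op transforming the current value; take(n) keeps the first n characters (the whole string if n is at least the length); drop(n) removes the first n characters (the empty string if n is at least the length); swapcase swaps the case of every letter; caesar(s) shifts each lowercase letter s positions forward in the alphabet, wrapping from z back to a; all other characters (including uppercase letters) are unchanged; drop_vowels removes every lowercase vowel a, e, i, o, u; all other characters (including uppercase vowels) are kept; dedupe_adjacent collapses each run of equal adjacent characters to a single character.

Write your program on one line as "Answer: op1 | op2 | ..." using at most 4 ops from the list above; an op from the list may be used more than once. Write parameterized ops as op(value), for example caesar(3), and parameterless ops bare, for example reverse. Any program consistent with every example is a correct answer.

dedupe_adjacent | drop_vowels | caesar(9)

Check, running the answer program on each example:
  "uxcpuskw" -> "uxcpuskw" -> "xcpskw" -> "glybtf"
  "kgcth" -> "kgcth" -> "kgcth" -> "tplcq"
  "hijjoqnmzh" -> "hijoqnmzh" -> "hjqnmzh" -> "qszwviq"
  "vwnwtarcyxpg" -> "vwnwtarcyxpg" -> "vwnwtrcyxpg" -> "efwfcalhgyp"
  "bbvsnmcttw" -> "bvsnmctw" -> "bvsnmctw" -> "kebwvlcf"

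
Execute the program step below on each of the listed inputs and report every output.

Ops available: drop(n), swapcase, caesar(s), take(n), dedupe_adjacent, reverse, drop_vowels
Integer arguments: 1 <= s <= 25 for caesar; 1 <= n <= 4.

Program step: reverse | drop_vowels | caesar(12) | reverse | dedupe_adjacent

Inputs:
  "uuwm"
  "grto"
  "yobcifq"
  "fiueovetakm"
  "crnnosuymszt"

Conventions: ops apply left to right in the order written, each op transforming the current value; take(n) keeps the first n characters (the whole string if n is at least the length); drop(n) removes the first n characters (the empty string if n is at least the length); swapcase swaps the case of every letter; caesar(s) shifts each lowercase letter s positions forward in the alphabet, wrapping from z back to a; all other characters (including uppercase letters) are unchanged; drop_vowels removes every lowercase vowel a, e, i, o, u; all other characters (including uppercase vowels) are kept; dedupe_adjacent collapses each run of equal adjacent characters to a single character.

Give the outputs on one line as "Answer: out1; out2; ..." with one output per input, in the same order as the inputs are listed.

"iy"; "sdf"; "knorc"; "rhfwy"; "odzekyelf"

Execution, op by op:
  "uuwm" -> "mwuu" -> "mw" -> "yi" -> "iy" -> "iy"
  "grto" -> "otrg" -> "trg" -> "fds" -> "sdf" -> "sdf"
  "yobcifq" -> "qficboy" -> "qfcby" -> "cronk" -> "knorc" -> "knorc"
  "fiueovetakm" -> "mkatevoeuif" -> "mktvf" -> "ywfhr" -> "rhfwy" -> "rhfwy"
  "crnnosuymszt" -> "tzsmyusonnrc" -> "tzsmysnnrc" -> "fleykezzdo" -> "odzzekyelf" -> "odzekyelf"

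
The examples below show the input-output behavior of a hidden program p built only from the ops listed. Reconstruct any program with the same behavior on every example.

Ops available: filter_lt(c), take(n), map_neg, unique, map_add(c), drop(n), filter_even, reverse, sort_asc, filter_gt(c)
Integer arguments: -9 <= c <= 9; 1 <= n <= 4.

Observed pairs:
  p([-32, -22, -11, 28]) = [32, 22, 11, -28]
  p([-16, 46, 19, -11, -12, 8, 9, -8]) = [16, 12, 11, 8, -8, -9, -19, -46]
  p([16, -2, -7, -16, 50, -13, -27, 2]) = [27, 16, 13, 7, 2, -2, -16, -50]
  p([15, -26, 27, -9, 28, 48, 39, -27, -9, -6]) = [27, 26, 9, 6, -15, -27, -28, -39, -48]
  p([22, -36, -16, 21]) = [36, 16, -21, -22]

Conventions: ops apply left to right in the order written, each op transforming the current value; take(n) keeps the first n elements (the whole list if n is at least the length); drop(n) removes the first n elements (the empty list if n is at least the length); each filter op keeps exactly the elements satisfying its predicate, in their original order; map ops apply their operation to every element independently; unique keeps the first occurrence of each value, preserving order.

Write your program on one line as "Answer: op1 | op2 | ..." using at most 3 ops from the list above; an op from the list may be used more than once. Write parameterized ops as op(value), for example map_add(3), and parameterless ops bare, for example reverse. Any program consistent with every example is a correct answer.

unique | sort_asc | map_neg

Check, running the answer program on each example:
  [-32, -22, -11, 28] -> [-32, -22, -11, 28] -> [-32, -22, -11, 28] -> [32, 22, 11, -28]
  [-16, 46, 19, -11, -12, 8, 9, -8] -> [-16, 46, 19, -11, -12, 8, 9, -8] -> [-16, -12, -11, -8, 8, 9, 19, 46] -> [16, 12, 11, 8, -8, -9, -19, -46]
  [16, -2, -7, -16, 50, -13, -27, 2] -> [16, -2, -7, -16, 50, -13, -27, 2] -> [-27, -16, -13, -7, -2, 2, 16, 50] -> [27, 16, 13, 7, 2, -2, -16, -50]
  [15, -26, 27, -9, 28, 48, 39, -27, -9, -6] -> [15, -26, 27, -9, 28, 48, 39, -27, -6] -> [-27, -26, -9, -6, 15, 27, 28, 39, 48] -> [27, 26, 9, 6, -15, -27, -28, -39, -48]
  [22, -36, -16, 21] -> [22, -36, -16, 21] -> [-36, -16, 21, 22] -> [36, 16, -21, -22]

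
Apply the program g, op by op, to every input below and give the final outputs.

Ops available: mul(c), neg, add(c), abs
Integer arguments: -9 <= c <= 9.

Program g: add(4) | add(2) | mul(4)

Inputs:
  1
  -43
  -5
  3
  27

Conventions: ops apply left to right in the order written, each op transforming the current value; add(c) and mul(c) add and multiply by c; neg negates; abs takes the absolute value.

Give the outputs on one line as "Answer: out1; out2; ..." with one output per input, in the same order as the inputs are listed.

28; -148; 4; 36; 132

Execution, op by op:
  1 -> 5 -> 7 -> 28
  -43 -> -39 -> -37 -> -148
  -5 -> -1 -> 1 -> 4
  3 -> 7 -> 9 -> 36
  27 -> 31 -> 33 -> 132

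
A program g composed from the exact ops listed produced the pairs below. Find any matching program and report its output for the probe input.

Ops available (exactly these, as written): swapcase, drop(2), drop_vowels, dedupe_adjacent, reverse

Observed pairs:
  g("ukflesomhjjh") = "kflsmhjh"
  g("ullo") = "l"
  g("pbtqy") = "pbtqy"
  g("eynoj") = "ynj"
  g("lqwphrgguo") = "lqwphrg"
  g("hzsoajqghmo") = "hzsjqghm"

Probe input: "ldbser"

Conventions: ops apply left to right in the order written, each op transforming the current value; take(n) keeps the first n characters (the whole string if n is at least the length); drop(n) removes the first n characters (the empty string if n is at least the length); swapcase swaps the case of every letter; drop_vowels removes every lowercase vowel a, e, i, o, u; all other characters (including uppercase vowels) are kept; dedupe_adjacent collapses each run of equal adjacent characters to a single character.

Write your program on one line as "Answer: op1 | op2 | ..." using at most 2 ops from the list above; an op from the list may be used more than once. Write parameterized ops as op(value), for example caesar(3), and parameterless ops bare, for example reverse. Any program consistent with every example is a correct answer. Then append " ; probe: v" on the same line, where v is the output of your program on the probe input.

dedupe_adjacent | drop_vowels ; probe: "ldbsr"

Check, running the answer program on each example:
  "ukflesomhjjh" -> "ukflesomhjh" -> "kflsmhjh"
  "ullo" -> "ulo" -> "l"
  "pbtqy" -> "pbtqy" -> "pbtqy"
  "eynoj" -> "eynoj" -> "ynj"
  "lqwphrgguo" -> "lqwphrguo" -> "lqwphrg"
  "hzsoajqghmo" -> "hzsoajqghmo" -> "hzsjqghm"
  probe: "ldbser" -> "ldbser" -> "ldbsr"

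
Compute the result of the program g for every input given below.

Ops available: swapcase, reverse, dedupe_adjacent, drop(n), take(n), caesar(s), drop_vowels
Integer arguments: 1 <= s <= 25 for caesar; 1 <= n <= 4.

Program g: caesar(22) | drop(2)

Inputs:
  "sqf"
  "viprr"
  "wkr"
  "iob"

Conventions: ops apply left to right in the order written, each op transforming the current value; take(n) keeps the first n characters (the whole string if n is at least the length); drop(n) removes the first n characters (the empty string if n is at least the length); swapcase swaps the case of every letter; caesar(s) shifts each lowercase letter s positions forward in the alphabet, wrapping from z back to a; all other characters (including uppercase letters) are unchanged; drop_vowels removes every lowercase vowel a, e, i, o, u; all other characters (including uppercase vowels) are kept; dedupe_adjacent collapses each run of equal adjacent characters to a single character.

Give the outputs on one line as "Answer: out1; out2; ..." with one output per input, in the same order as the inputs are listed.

"b"; "lnn"; "n"; "x"

Execution, op by op:
  "sqf" -> "omb" -> "b"
  "viprr" -> "relnn" -> "lnn"
  "wkr" -> "sgn" -> "n"
  "iob" -> "ekx" -> "x"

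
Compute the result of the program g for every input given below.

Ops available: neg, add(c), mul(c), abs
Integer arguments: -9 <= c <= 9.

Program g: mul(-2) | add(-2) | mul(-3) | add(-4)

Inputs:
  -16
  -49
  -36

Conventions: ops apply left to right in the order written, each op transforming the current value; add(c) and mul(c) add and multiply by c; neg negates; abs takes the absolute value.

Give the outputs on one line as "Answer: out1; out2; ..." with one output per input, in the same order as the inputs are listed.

Execution, op by op:
  -16 -> 32 -> 30 -> -90 -> -94
  -49 -> 98 -> 96 -> -288 -> -292
  -36 -> 72 -> 70 -> -210 -> -214

-94; -292; -214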